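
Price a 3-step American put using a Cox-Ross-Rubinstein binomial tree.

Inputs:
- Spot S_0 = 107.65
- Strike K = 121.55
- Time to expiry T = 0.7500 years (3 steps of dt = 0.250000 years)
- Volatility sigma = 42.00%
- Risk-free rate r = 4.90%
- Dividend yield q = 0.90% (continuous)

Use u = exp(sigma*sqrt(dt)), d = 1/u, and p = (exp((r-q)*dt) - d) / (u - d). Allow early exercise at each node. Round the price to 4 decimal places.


Answer: Price = V(0,0) = 22.5604

Derivation:
dt = T/N = 0.250000
u = exp(sigma*sqrt(dt)) = 1.233678; d = 1/u = 0.810584
p = (exp((r-q)*dt) - d) / (u - d) = 0.471446
Discount per step: exp(-r*dt) = 0.987825
Stock lattice S(k, i) with i counting down-moves:
  k=0: S(0,0) = 107.6500
  k=1: S(1,0) = 132.8054; S(1,1) = 87.2594
  k=2: S(2,0) = 163.8392; S(2,1) = 107.6500; S(2,2) = 70.7311
  k=3: S(3,0) = 202.1248; S(3,1) = 132.8054; S(3,2) = 87.2594; S(3,3) = 57.3335
Terminal payoffs V(N, i) = max(K - S_T, 0):
  V(3,0) = 0.000000; V(3,1) = 0.000000; V(3,2) = 34.290606; V(3,3) = 64.216493
Backward induction: V(k, i) = exp(-r*dt) * [p * V(k+1, i) + (1-p) * V(k+1, i+1)]; then take max(V_cont, immediate exercise) for American.
  V(2,0) = exp(-r*dt) * [p*0.000000 + (1-p)*0.000000] = 0.000000; exercise = 0.000000; V(2,0) = max -> 0.000000
  V(2,1) = exp(-r*dt) * [p*0.000000 + (1-p)*34.290606] = 17.903764; exercise = 13.900000; V(2,1) = max -> 17.903764
  V(2,2) = exp(-r*dt) * [p*34.290606 + (1-p)*64.216493] = 49.497971; exercise = 50.818910; V(2,2) = max -> 50.818910
  V(1,0) = exp(-r*dt) * [p*0.000000 + (1-p)*17.903764] = 9.347889; exercise = 0.000000; V(1,0) = max -> 9.347889
  V(1,1) = exp(-r*dt) * [p*17.903764 + (1-p)*50.818910] = 34.871392; exercise = 34.290606; V(1,1) = max -> 34.871392
  V(0,0) = exp(-r*dt) * [p*9.347889 + (1-p)*34.871392] = 22.560372; exercise = 13.900000; V(0,0) = max -> 22.560372


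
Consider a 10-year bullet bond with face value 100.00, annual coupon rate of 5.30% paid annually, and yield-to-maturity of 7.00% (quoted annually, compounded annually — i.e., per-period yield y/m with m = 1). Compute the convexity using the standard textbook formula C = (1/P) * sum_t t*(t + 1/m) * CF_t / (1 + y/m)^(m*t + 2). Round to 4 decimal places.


Answer: Convexity = 69.2994

Derivation:
Coupon per period c = face * coupon_rate / m = 5.300000
Periods per year m = 1; per-period yield y/m = 0.070000
Number of cashflows N = 10
Cashflows (t years, CF_t, discount factor 1/(1+y/m)^(m*t), PV):
  t = 1.0000: CF_t = 5.300000, DF = 0.934579, PV = 4.953271
  t = 2.0000: CF_t = 5.300000, DF = 0.873439, PV = 4.629225
  t = 3.0000: CF_t = 5.300000, DF = 0.816298, PV = 4.326379
  t = 4.0000: CF_t = 5.300000, DF = 0.762895, PV = 4.043345
  t = 5.0000: CF_t = 5.300000, DF = 0.712986, PV = 3.778827
  t = 6.0000: CF_t = 5.300000, DF = 0.666342, PV = 3.531614
  t = 7.0000: CF_t = 5.300000, DF = 0.622750, PV = 3.300574
  t = 8.0000: CF_t = 5.300000, DF = 0.582009, PV = 3.084648
  t = 9.0000: CF_t = 5.300000, DF = 0.543934, PV = 2.882849
  t = 10.0000: CF_t = 105.300000, DF = 0.508349, PV = 53.529180
Price P = sum_t PV_t = 88.059911
Convexity numerator sum_t t*(t + 1/m) * CF_t / (1+y/m)^(m*t + 2):
  t = 1.0000: term = 8.652757
  t = 2.0000: term = 24.260068
  t = 3.0000: term = 45.345921
  t = 4.0000: term = 70.632276
  t = 5.0000: term = 99.017209
  t = 6.0000: term = 129.555227
  t = 7.0000: term = 161.439535
  t = 8.0000: term = 193.986090
  t = 9.0000: term = 226.619264
  t = 10.0000: term = 5142.990524
Convexity = (1/P) * sum = 6102.498870 / 88.059911 = 69.299398


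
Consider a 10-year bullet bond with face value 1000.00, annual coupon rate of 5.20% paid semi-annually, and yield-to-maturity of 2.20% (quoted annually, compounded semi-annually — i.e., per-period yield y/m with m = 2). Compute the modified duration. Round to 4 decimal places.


Coupon per period c = face * coupon_rate / m = 26.000000
Periods per year m = 2; per-period yield y/m = 0.011000
Number of cashflows N = 20
Cashflows (t years, CF_t, discount factor 1/(1+y/m)^(m*t), PV):
  t = 0.5000: CF_t = 26.000000, DF = 0.989120, PV = 25.717112
  t = 1.0000: CF_t = 26.000000, DF = 0.978358, PV = 25.437301
  t = 1.5000: CF_t = 26.000000, DF = 0.967713, PV = 25.160536
  t = 2.0000: CF_t = 26.000000, DF = 0.957184, PV = 24.886781
  t = 2.5000: CF_t = 26.000000, DF = 0.946769, PV = 24.616005
  t = 3.0000: CF_t = 26.000000, DF = 0.936468, PV = 24.348175
  t = 3.5000: CF_t = 26.000000, DF = 0.926279, PV = 24.083259
  t = 4.0000: CF_t = 26.000000, DF = 0.916201, PV = 23.821226
  t = 4.5000: CF_t = 26.000000, DF = 0.906232, PV = 23.562043
  t = 5.0000: CF_t = 26.000000, DF = 0.896372, PV = 23.305681
  t = 5.5000: CF_t = 26.000000, DF = 0.886620, PV = 23.052108
  t = 6.0000: CF_t = 26.000000, DF = 0.876973, PV = 22.801293
  t = 6.5000: CF_t = 26.000000, DF = 0.867431, PV = 22.553208
  t = 7.0000: CF_t = 26.000000, DF = 0.857993, PV = 22.307822
  t = 7.5000: CF_t = 26.000000, DF = 0.848658, PV = 22.065106
  t = 8.0000: CF_t = 26.000000, DF = 0.839424, PV = 21.825030
  t = 8.5000: CF_t = 26.000000, DF = 0.830291, PV = 21.587567
  t = 9.0000: CF_t = 26.000000, DF = 0.821257, PV = 21.352688
  t = 9.5000: CF_t = 26.000000, DF = 0.812322, PV = 21.120364
  t = 10.0000: CF_t = 1026.000000, DF = 0.803483, PV = 824.373930
Price P = sum_t PV_t = 1267.977233
First compute Macaulay numerator sum_t t * PV_t:
  t * PV_t at t = 0.5000: 12.858556
  t * PV_t at t = 1.0000: 25.437301
  t * PV_t at t = 1.5000: 37.740803
  t * PV_t at t = 2.0000: 49.773562
  t * PV_t at t = 2.5000: 61.540012
  t * PV_t at t = 3.0000: 73.044525
  t * PV_t at t = 3.5000: 84.291407
  t * PV_t at t = 4.0000: 95.284903
  t * PV_t at t = 4.5000: 106.029194
  t * PV_t at t = 5.0000: 116.528403
  t * PV_t at t = 5.5000: 126.786591
  t * PV_t at t = 6.0000: 136.807760
  t * PV_t at t = 6.5000: 146.595852
  t * PV_t at t = 7.0000: 156.154754
  t * PV_t at t = 7.5000: 165.488293
  t * PV_t at t = 8.0000: 174.600244
  t * PV_t at t = 8.5000: 183.494321
  t * PV_t at t = 9.0000: 192.174189
  t * PV_t at t = 9.5000: 200.643455
  t * PV_t at t = 10.0000: 8243.739295
Macaulay duration D = 10389.013422 / 1267.977233 = 8.193375
Modified duration = D / (1 + y/m) = 8.193375 / (1 + 0.011000) = 8.104229

Answer: Modified duration = 8.1042


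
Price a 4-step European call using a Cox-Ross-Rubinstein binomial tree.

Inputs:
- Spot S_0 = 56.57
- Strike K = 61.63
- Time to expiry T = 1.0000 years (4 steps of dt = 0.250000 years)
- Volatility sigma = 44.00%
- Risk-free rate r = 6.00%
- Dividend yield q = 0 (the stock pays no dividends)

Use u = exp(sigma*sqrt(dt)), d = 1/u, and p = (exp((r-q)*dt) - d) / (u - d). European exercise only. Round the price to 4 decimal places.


Answer: Price = V(0,0) = 9.3751

Derivation:
dt = T/N = 0.250000
u = exp(sigma*sqrt(dt)) = 1.246077; d = 1/u = 0.802519
p = (exp((r-q)*dt) - d) / (u - d) = 0.479293
Discount per step: exp(-r*dt) = 0.985112
Stock lattice S(k, i) with i counting down-moves:
  k=0: S(0,0) = 56.5700
  k=1: S(1,0) = 70.4906; S(1,1) = 45.3985
  k=2: S(2,0) = 87.8366; S(2,1) = 56.5700; S(2,2) = 36.4331
  k=3: S(3,0) = 109.4512; S(3,1) = 70.4906; S(3,2) = 45.3985; S(3,3) = 29.2383
  k=4: S(4,0) = 136.3846; S(4,1) = 87.8366; S(4,2) = 56.5700; S(4,3) = 36.4331; S(4,4) = 23.4643
Terminal payoffs V(N, i) = max(S_T - K, 0):
  V(4,0) = 74.754596; V(4,1) = 26.206647; V(4,2) = 0.000000; V(4,3) = 0.000000; V(4,4) = 0.000000
Backward induction: V(k, i) = exp(-r*dt) * [p * V(k+1, i) + (1-p) * V(k+1, i+1)].
  V(3,0) = exp(-r*dt) * [p*74.754596 + (1-p)*26.206647] = 48.738754
  V(3,1) = exp(-r*dt) * [p*26.206647 + (1-p)*0.000000] = 12.373662
  V(3,2) = exp(-r*dt) * [p*0.000000 + (1-p)*0.000000] = 0.000000
  V(3,3) = exp(-r*dt) * [p*0.000000 + (1-p)*0.000000] = 0.000000
  V(2,0) = exp(-r*dt) * [p*48.738754 + (1-p)*12.373662] = 29.359488
  V(2,1) = exp(-r*dt) * [p*12.373662 + (1-p)*0.000000] = 5.842316
  V(2,2) = exp(-r*dt) * [p*0.000000 + (1-p)*0.000000] = 0.000000
  V(1,0) = exp(-r*dt) * [p*29.359488 + (1-p)*5.842316] = 16.859142
  V(1,1) = exp(-r*dt) * [p*5.842316 + (1-p)*0.000000] = 2.758492
  V(0,0) = exp(-r*dt) * [p*16.859142 + (1-p)*2.758492] = 9.375149


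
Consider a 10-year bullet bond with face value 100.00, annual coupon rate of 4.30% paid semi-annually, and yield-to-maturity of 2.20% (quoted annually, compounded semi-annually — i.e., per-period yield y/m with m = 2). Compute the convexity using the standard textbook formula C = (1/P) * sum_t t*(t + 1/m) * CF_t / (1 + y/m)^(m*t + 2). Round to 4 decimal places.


Answer: Convexity = 81.0565

Derivation:
Coupon per period c = face * coupon_rate / m = 2.150000
Periods per year m = 2; per-period yield y/m = 0.011000
Number of cashflows N = 20
Cashflows (t years, CF_t, discount factor 1/(1+y/m)^(m*t), PV):
  t = 0.5000: CF_t = 2.150000, DF = 0.989120, PV = 2.126607
  t = 1.0000: CF_t = 2.150000, DF = 0.978358, PV = 2.103469
  t = 1.5000: CF_t = 2.150000, DF = 0.967713, PV = 2.080583
  t = 2.0000: CF_t = 2.150000, DF = 0.957184, PV = 2.057945
  t = 2.5000: CF_t = 2.150000, DF = 0.946769, PV = 2.035554
  t = 3.0000: CF_t = 2.150000, DF = 0.936468, PV = 2.013407
  t = 3.5000: CF_t = 2.150000, DF = 0.926279, PV = 1.991500
  t = 4.0000: CF_t = 2.150000, DF = 0.916201, PV = 1.969832
  t = 4.5000: CF_t = 2.150000, DF = 0.906232, PV = 1.948400
  t = 5.0000: CF_t = 2.150000, DF = 0.896372, PV = 1.927201
  t = 5.5000: CF_t = 2.150000, DF = 0.886620, PV = 1.906232
  t = 6.0000: CF_t = 2.150000, DF = 0.876973, PV = 1.885492
  t = 6.5000: CF_t = 2.150000, DF = 0.867431, PV = 1.864977
  t = 7.0000: CF_t = 2.150000, DF = 0.857993, PV = 1.844685
  t = 7.5000: CF_t = 2.150000, DF = 0.848658, PV = 1.824615
  t = 8.0000: CF_t = 2.150000, DF = 0.839424, PV = 1.804762
  t = 8.5000: CF_t = 2.150000, DF = 0.830291, PV = 1.785126
  t = 9.0000: CF_t = 2.150000, DF = 0.821257, PV = 1.765703
  t = 9.5000: CF_t = 2.150000, DF = 0.812322, PV = 1.746492
  t = 10.0000: CF_t = 102.150000, DF = 0.803483, PV = 82.075825
Price P = sum_t PV_t = 118.758406
Convexity numerator sum_t t*(t + 1/m) * CF_t / (1+y/m)^(m*t + 2):
  t = 0.5000: term = 1.040291
  t = 1.0000: term = 3.086918
  t = 1.5000: term = 6.106663
  t = 2.0000: term = 10.067034
  t = 2.5000: term = 14.936252
  t = 3.0000: term = 20.683237
  t = 3.5000: term = 27.277596
  t = 4.0000: term = 34.689609
  t = 4.5000: term = 42.890219
  t = 5.0000: term = 51.851018
  t = 5.5000: term = 61.544235
  t = 6.0000: term = 71.942726
  t = 6.5000: term = 83.019961
  t = 7.0000: term = 94.750012
  t = 7.5000: term = 107.107545
  t = 8.0000: term = 120.067805
  t = 8.5000: term = 133.606608
  t = 9.0000: term = 147.700329
  t = 9.5000: term = 162.325892
  t = 10.0000: term = 8431.449575
Convexity = (1/P) * sum = 9626.143526 / 118.758406 = 81.056523


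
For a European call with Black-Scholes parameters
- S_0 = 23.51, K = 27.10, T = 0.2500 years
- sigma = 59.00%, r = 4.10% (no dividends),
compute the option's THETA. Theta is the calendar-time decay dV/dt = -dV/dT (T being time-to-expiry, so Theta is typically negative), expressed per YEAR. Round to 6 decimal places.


Answer: Theta = -5.594666

Derivation:
d1 = -0.2994758147; d2 = -0.5944758147
phi(d1) = 0.3814477431; exp(-qT) = 1.0000000000; exp(-rT) = 0.9898023522
Theta = -S*exp(-qT)*phi(d1)*sigma/(2*sqrt(T)) - r*K*exp(-rT)*N(d2) + q*S*exp(-qT)*N(d1)
N(d1) = 0.3822885114; N(d2) = 0.2760969569; sqrt(T) = 0.5000000000
Term 1 = -23.5100 * 1.0000000000 * 0.3814477431 * 0.5900 / (2 * 0.5000000000) = -5.2910234998
Term 2 = -0.0410 * 27.1000 * 0.9898023522 * 0.2760969569 = -0.3036429828
Term 3 = 0 (no dividend yield, q = 0)
Theta = -5.2910234998 + (-0.3036429828) + (0.0000000000) = -5.594666


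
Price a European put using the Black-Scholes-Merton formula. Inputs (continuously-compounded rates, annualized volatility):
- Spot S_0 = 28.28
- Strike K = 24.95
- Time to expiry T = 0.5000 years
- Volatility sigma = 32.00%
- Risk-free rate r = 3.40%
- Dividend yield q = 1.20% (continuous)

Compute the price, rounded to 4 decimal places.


d1 = (ln(S/K) + (r - q + 0.5*sigma^2) * T) / (sigma * sqrt(T)) = 0.71541979
d2 = d1 - sigma * sqrt(T) = 0.48914562
exp(-rT) = 0.98314368; exp(-qT) = 0.99401796
P = K * exp(-rT) * N(-d2) - S_0 * exp(-qT) * N(-d1)
N(-d1) = 0.23717484; N(-d2) = 0.31236930
P = 24.9500 * 0.98314368 * 0.31236930 - 28.2800 * 0.99401796 * 0.23717484 = 0.9951

Answer: Price = 0.9951


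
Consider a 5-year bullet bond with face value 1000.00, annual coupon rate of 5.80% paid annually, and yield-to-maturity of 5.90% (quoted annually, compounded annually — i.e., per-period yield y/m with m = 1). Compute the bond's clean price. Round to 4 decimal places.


Coupon per period c = face * coupon_rate / m = 58.000000
Periods per year m = 1; per-period yield y/m = 0.059000
Number of cashflows N = 5
Cashflows (t years, CF_t, discount factor 1/(1+y/m)^(m*t), PV):
  t = 1.0000: CF_t = 58.000000, DF = 0.944287, PV = 54.768650
  t = 2.0000: CF_t = 58.000000, DF = 0.891678, PV = 51.717327
  t = 3.0000: CF_t = 58.000000, DF = 0.842000, PV = 48.836003
  t = 4.0000: CF_t = 58.000000, DF = 0.795090, PV = 46.115206
  t = 5.0000: CF_t = 1058.000000, DF = 0.750793, PV = 794.338966
Price P = sum_t PV_t = 995.776152

Answer: Price = 995.7762


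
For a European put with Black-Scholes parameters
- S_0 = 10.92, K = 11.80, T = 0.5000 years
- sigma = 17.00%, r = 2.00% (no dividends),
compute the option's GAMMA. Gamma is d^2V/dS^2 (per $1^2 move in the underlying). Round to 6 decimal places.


d1 = -0.5014515218; d2 = -0.6216596746
phi(d1) = 0.3518095336; exp(-qT) = 1.0000000000; exp(-rT) = 0.9900498337
Gamma = exp(-qT) * phi(d1) / (S * sigma * sqrt(T)) = 1.0000000000 * 0.3518095336 / (10.9200 * 0.1700 * 0.7071067812) = 0.268010

Answer: Gamma = 0.268010


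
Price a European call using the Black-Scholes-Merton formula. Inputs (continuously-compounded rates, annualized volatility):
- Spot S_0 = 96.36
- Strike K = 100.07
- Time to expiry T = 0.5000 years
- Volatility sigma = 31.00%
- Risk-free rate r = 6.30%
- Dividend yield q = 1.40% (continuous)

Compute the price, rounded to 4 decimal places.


d1 = (ln(S/K) + (r - q + 0.5*sigma^2) * T) / (sigma * sqrt(T)) = 0.04902411
d2 = d1 - sigma * sqrt(T) = -0.17017899
exp(-rT) = 0.96899096; exp(-qT) = 0.99302444
C = S_0 * exp(-qT) * N(d1) - K * exp(-rT) * N(d2)
N(d1) = 0.51954996; N(d2) = 0.43243469
C = 96.3600 * 0.99302444 * 0.51954996 - 100.0700 * 0.96899096 * 0.43243469 = 7.7827

Answer: Price = 7.7827


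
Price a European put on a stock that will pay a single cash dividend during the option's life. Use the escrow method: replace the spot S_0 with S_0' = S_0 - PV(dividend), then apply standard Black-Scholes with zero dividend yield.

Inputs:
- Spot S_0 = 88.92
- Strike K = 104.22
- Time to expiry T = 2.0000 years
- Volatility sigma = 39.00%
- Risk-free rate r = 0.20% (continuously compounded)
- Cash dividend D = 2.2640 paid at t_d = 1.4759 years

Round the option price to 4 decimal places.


Answer: Price = 30.3295

Derivation:
PV(D) = D * exp(-r * t_d) = 2.2640 * 0.99705255 = 2.25732698
S_0' = S_0 - PV(D) = 88.9200 - 2.25732698 = 86.66267302
d1 = (ln(S_0'/K) + (r + sigma^2/2)*T) / (sigma*sqrt(T)) = -0.05145705
d2 = d1 - sigma*sqrt(T) = -0.60300034
exp(-rT) = 0.99600799
N(-d1) = 0.52051934; N(-d2) = 0.72674577
P = K * exp(-rT) * N(-d2) - S_0' * N(-d1) = 104.2200 * 0.99600799 * 0.72674577 - 86.66267302 * 0.52051934 = 30.3295


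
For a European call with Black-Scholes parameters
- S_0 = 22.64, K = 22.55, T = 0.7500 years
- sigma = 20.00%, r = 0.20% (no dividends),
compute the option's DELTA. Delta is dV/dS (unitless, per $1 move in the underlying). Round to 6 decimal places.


d1 = 0.1182597375; d2 = -0.0549453432
phi(d1) = 0.3961623346; exp(-qT) = 1.0000000000; exp(-rT) = 0.9985011244
N(d1) = 0.5470690709
Delta = exp(-qT) * N(d1) = 1.0000000000 * 0.5470690709 = 0.547069

Answer: Delta = 0.547069


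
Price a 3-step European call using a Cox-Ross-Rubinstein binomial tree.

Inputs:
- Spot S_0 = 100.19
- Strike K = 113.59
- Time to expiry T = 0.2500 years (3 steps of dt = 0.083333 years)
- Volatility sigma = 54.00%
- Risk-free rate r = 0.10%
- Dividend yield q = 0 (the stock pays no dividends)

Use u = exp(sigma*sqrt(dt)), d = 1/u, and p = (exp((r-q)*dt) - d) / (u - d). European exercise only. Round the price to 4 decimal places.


dt = T/N = 0.083333
u = exp(sigma*sqrt(dt)) = 1.168691; d = 1/u = 0.855658
p = (exp((r-q)*dt) - d) / (u - d) = 0.461374
Discount per step: exp(-r*dt) = 0.999917
Stock lattice S(k, i) with i counting down-moves:
  k=0: S(0,0) = 100.1900
  k=1: S(1,0) = 117.0912; S(1,1) = 85.7284
  k=2: S(2,0) = 136.8434; S(2,1) = 100.1900; S(2,2) = 73.3542
  k=3: S(3,0) = 159.9277; S(3,1) = 117.0912; S(3,2) = 85.7284; S(3,3) = 62.7661
Terminal payoffs V(N, i) = max(S_T - K, 0):
  V(3,0) = 46.337742; V(3,1) = 3.501181; V(3,2) = 0.000000; V(3,3) = 0.000000
Backward induction: V(k, i) = exp(-r*dt) * [p * V(k+1, i) + (1-p) * V(k+1, i+1)].
  V(2,0) = exp(-r*dt) * [p*46.337742 + (1-p)*3.501181] = 23.262910
  V(2,1) = exp(-r*dt) * [p*3.501181 + (1-p)*0.000000] = 1.615219
  V(2,2) = exp(-r*dt) * [p*0.000000 + (1-p)*0.000000] = 0.000000
  V(1,0) = exp(-r*dt) * [p*23.262910 + (1-p)*1.615219] = 11.601929
  V(1,1) = exp(-r*dt) * [p*1.615219 + (1-p)*0.000000] = 0.745157
  V(0,0) = exp(-r*dt) * [p*11.601929 + (1-p)*0.745157] = 5.753708

Answer: Price = V(0,0) = 5.7537


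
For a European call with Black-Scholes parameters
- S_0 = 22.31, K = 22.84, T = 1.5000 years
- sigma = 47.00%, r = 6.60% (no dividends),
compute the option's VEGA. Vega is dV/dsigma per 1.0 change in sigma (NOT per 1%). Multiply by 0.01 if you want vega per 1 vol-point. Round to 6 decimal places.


d1 = 0.4190132310; d2 = -0.1566168586
phi(d1) = 0.3654139066; exp(-qT) = 1.0000000000; exp(-rT) = 0.9057427080
Vega = S * exp(-qT) * phi(d1) * sqrt(T) = 22.3100 * 1.0000000000 * 0.3654139066 * 1.2247448714 = 9.984591

Answer: Vega = 9.984591


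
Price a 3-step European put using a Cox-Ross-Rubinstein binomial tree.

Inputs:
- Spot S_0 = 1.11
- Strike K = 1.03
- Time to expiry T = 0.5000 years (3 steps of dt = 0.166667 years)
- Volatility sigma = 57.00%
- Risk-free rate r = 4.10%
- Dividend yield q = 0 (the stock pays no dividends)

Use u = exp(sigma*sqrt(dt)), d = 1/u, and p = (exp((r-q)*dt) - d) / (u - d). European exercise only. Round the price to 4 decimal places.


Answer: Price = V(0,0) = 0.1347

Derivation:
dt = T/N = 0.166667
u = exp(sigma*sqrt(dt)) = 1.262005; d = 1/u = 0.792390
p = (exp((r-q)*dt) - d) / (u - d) = 0.456686
Discount per step: exp(-r*dt) = 0.993190
Stock lattice S(k, i) with i counting down-moves:
  k=0: S(0,0) = 1.1100
  k=1: S(1,0) = 1.4008; S(1,1) = 0.8796
  k=2: S(2,0) = 1.7678; S(2,1) = 1.1100; S(2,2) = 0.6969
  k=3: S(3,0) = 2.2310; S(3,1) = 1.4008; S(3,2) = 0.8796; S(3,3) = 0.5523
Terminal payoffs V(N, i) = max(K - S_T, 0):
  V(3,0) = 0.000000; V(3,1) = 0.000000; V(3,2) = 0.150447; V(3,3) = 0.477745
Backward induction: V(k, i) = exp(-r*dt) * [p * V(k+1, i) + (1-p) * V(k+1, i+1)].
  V(2,0) = exp(-r*dt) * [p*0.000000 + (1-p)*0.000000] = 0.000000
  V(2,1) = exp(-r*dt) * [p*0.000000 + (1-p)*0.150447] = 0.081183
  V(2,2) = exp(-r*dt) * [p*0.150447 + (1-p)*0.477745] = 0.326037
  V(1,0) = exp(-r*dt) * [p*0.000000 + (1-p)*0.081183] = 0.043808
  V(1,1) = exp(-r*dt) * [p*0.081183 + (1-p)*0.326037] = 0.212757
  V(0,0) = exp(-r*dt) * [p*0.043808 + (1-p)*0.212757] = 0.134676


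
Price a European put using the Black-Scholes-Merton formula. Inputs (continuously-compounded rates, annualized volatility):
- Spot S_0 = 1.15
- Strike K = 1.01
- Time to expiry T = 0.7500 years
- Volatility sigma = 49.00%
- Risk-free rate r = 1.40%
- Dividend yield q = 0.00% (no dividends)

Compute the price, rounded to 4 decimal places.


d1 = (ln(S/K) + (r - q + 0.5*sigma^2) * T) / (sigma * sqrt(T)) = 0.54282499
d2 = d1 - sigma * sqrt(T) = 0.11847254
exp(-rT) = 0.98955493; exp(-qT) = 1.00000000
P = K * exp(-rT) * N(-d2) - S_0 * exp(-qT) * N(-d1)
N(-d1) = 0.29362515; N(-d2) = 0.45284663
P = 1.0100 * 0.98955493 * 0.45284663 - 1.1500 * 1.00000000 * 0.29362515 = 0.1149

Answer: Price = 0.1149


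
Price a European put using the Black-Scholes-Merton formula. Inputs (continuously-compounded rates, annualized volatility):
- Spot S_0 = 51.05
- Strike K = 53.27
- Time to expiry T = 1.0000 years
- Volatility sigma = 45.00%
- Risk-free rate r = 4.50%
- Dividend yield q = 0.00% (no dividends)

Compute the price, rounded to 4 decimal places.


Answer: Price = 9.0150

Derivation:
d1 = (ln(S/K) + (r - q + 0.5*sigma^2) * T) / (sigma * sqrt(T)) = 0.23040494
d2 = d1 - sigma * sqrt(T) = -0.21959506
exp(-rT) = 0.95599748; exp(-qT) = 1.00000000
P = K * exp(-rT) * N(-d2) - S_0 * exp(-qT) * N(-d1)
N(-d1) = 0.40888856; N(-d2) = 0.58690673
P = 53.2700 * 0.95599748 * 0.58690673 - 51.0500 * 1.00000000 * 0.40888856 = 9.0150


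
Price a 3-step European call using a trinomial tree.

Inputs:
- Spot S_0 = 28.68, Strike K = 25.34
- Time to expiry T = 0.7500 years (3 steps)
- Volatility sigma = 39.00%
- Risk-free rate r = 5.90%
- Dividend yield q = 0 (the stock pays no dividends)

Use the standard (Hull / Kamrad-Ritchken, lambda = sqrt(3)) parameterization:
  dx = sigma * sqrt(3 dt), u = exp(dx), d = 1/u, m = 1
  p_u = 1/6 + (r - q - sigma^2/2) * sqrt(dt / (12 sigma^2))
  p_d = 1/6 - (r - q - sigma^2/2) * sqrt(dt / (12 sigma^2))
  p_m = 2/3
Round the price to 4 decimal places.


dt = T/N = 0.250000; dx = sigma*sqrt(3*dt) = 0.337750
u = exp(dx) = 1.401790; d = 1/u = 0.713374
p_u = 0.160357, p_m = 0.666667, p_d = 0.172977
Discount per step: exp(-r*dt) = 0.985358
Stock lattice S(k, j) with j the centered position index:
  k=0: S(0,+0) = 28.6800
  k=1: S(1,-1) = 20.4596; S(1,+0) = 28.6800; S(1,+1) = 40.2033
  k=2: S(2,-2) = 14.5953; S(2,-1) = 20.4596; S(2,+0) = 28.6800; S(2,+1) = 40.2033; S(2,+2) = 56.3566
  k=3: S(3,-3) = 10.4119; S(3,-2) = 14.5953; S(3,-1) = 20.4596; S(3,+0) = 28.6800; S(3,+1) = 40.2033; S(3,+2) = 56.3566; S(3,+3) = 79.0001
Terminal payoffs V(N, j) = max(S_T - K, 0):
  V(3,-3) = 0.000000; V(3,-2) = 0.000000; V(3,-1) = 0.000000; V(3,+0) = 3.340000; V(3,+1) = 14.863334; V(3,+2) = 31.016627; V(3,+3) = 53.660149
Backward induction: V(k, j) = exp(-r*dt) * [p_u * V(k+1, j+1) + p_m * V(k+1, j) + p_d * V(k+1, j-1)]
  V(2,-2) = exp(-r*dt) * [p_u*0.000000 + p_m*0.000000 + p_d*0.000000] = 0.000000
  V(2,-1) = exp(-r*dt) * [p_u*3.340000 + p_m*0.000000 + p_d*0.000000] = 0.527749
  V(2,+0) = exp(-r*dt) * [p_u*14.863334 + p_m*3.340000 + p_d*0.000000] = 4.542599
  V(2,+1) = exp(-r*dt) * [p_u*31.016627 + p_m*14.863334 + p_d*3.340000] = 15.233984
  V(2,+2) = exp(-r*dt) * [p_u*53.660149 + p_m*31.016627 + p_d*14.863334] = 31.387127
  V(1,-1) = exp(-r*dt) * [p_u*4.542599 + p_m*0.527749 + p_d*0.000000] = 1.064451
  V(1,+0) = exp(-r*dt) * [p_u*15.233984 + p_m*4.542599 + p_d*0.527749] = 5.481111
  V(1,+1) = exp(-r*dt) * [p_u*31.387127 + p_m*15.233984 + p_d*4.542599] = 15.740984
  V(0,+0) = exp(-r*dt) * [p_u*15.740984 + p_m*5.481111 + p_d*1.064451] = 6.269212

Answer: Price = V(0,0) = 6.2692


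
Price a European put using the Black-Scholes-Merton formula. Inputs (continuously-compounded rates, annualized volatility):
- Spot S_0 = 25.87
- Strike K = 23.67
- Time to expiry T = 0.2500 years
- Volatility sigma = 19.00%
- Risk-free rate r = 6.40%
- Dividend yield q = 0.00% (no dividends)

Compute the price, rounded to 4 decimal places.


Answer: Price = 0.1587

Derivation:
d1 = (ln(S/K) + (r - q + 0.5*sigma^2) * T) / (sigma * sqrt(T)) = 1.15145340
d2 = d1 - sigma * sqrt(T) = 1.05645340
exp(-rT) = 0.98412732; exp(-qT) = 1.00000000
P = K * exp(-rT) * N(-d2) - S_0 * exp(-qT) * N(-d1)
N(-d1) = 0.12477288; N(-d2) = 0.14538056
P = 23.6700 * 0.98412732 * 0.14538056 - 25.8700 * 1.00000000 * 0.12477288 = 0.1587


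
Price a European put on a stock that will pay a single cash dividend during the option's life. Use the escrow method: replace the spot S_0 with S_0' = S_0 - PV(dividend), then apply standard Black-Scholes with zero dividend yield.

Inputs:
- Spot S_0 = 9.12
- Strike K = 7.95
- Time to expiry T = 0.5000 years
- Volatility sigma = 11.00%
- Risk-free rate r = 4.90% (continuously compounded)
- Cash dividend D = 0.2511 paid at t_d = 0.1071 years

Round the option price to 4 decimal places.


PV(D) = D * exp(-r * t_d) = 0.2511 * 0.99476585 = 0.24978570
S_0' = S_0 - PV(D) = 9.1200 - 0.24978570 = 8.87021430
d1 = (ln(S_0'/K) + (r + sigma^2/2)*T) / (sigma*sqrt(T)) = 1.76200759
d2 = d1 - sigma*sqrt(T) = 1.68422585
exp(-rT) = 0.97579769
N(-d1) = 0.03903401; N(-d2) = 0.04606901
P = K * exp(-rT) * N(-d2) - S_0' * N(-d1) = 7.9500 * 0.97579769 * 0.04606901 - 8.87021430 * 0.03903401 = 0.0111

Answer: Price = 0.0111


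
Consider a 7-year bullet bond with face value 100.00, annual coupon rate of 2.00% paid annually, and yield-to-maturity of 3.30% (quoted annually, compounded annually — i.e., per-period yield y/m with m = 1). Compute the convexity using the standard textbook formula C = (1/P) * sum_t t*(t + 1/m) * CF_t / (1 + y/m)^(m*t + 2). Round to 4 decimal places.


Answer: Convexity = 48.3170

Derivation:
Coupon per period c = face * coupon_rate / m = 2.000000
Periods per year m = 1; per-period yield y/m = 0.033000
Number of cashflows N = 7
Cashflows (t years, CF_t, discount factor 1/(1+y/m)^(m*t), PV):
  t = 1.0000: CF_t = 2.000000, DF = 0.968054, PV = 1.936108
  t = 2.0000: CF_t = 2.000000, DF = 0.937129, PV = 1.874258
  t = 3.0000: CF_t = 2.000000, DF = 0.907192, PV = 1.814383
  t = 4.0000: CF_t = 2.000000, DF = 0.878211, PV = 1.756421
  t = 5.0000: CF_t = 2.000000, DF = 0.850156, PV = 1.700311
  t = 6.0000: CF_t = 2.000000, DF = 0.822997, PV = 1.645993
  t = 7.0000: CF_t = 102.000000, DF = 0.796705, PV = 81.263949
Price P = sum_t PV_t = 91.991424
Convexity numerator sum_t t*(t + 1/m) * CF_t / (1+y/m)^(m*t + 2):
  t = 1.0000: term = 3.628767
  t = 2.0000: term = 10.538528
  t = 3.0000: term = 20.403733
  t = 4.0000: term = 32.919866
  t = 5.0000: term = 47.802323
  t = 6.0000: term = 64.785336
  t = 7.0000: term = 4264.668762
Convexity = (1/P) * sum = 4444.747315 / 91.991424 = 48.316975


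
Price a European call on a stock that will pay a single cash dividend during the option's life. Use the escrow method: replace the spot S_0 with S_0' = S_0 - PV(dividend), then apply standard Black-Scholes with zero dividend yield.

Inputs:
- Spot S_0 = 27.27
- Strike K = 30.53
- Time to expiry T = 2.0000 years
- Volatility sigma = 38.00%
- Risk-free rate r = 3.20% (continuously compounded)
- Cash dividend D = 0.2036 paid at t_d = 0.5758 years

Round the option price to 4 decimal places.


PV(D) = D * exp(-r * t_d) = 0.2036 * 0.98174311 = 0.19988290
S_0' = S_0 - PV(D) = 27.2700 - 0.19988290 = 27.07011710
d1 = (ln(S_0'/K) + (r + sigma^2/2)*T) / (sigma*sqrt(T)) = 0.16397550
d2 = d1 - sigma*sqrt(T) = -0.37342565
exp(-rT) = 0.93800500
N(d1) = 0.56512478; N(d2) = 0.35441583
C = S_0' * N(d1) - K * exp(-rT) * N(d2) = 27.07011710 * 0.56512478 - 30.5300 * 0.93800500 * 0.35441583 = 5.1485

Answer: Price = 5.1485


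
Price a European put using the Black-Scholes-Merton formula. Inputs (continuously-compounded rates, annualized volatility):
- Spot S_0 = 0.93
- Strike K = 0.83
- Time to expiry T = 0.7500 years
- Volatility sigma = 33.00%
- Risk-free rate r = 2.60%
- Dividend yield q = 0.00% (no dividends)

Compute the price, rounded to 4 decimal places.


d1 = (ln(S/K) + (r - q + 0.5*sigma^2) * T) / (sigma * sqrt(T)) = 0.60917936
d2 = d1 - sigma * sqrt(T) = 0.32339098
exp(-rT) = 0.98068890; exp(-qT) = 1.00000000
P = K * exp(-rT) * N(-d2) - S_0 * exp(-qT) * N(-d1)
N(-d1) = 0.27120278; N(-d2) = 0.37319958
P = 0.8300 * 0.98068890 * 0.37319958 - 0.9300 * 1.00000000 * 0.27120278 = 0.0516

Answer: Price = 0.0516


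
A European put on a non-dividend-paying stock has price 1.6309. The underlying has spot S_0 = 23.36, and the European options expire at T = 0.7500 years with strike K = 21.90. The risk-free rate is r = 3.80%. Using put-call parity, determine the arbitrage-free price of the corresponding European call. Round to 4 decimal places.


Answer: Call price = 3.7062

Derivation:
Put-call parity: C - P = S_0 * exp(-qT) - K * exp(-rT).
S_0 * exp(-qT) = 23.3600 * 1.00000000 = 23.36000000
K * exp(-rT) = 21.9000 * 0.97190229 = 21.28466024
C = P + S*exp(-qT) - K*exp(-rT)
C = 1.6309 + 23.36000000 - 21.28466024 = 3.7062


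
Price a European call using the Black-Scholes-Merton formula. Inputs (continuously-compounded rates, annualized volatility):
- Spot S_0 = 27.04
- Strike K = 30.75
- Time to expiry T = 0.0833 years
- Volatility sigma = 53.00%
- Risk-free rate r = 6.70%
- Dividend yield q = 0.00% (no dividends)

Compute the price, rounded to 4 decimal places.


Answer: Price = 0.5241

Derivation:
d1 = (ln(S/K) + (r - q + 0.5*sigma^2) * T) / (sigma * sqrt(T)) = -0.72755561
d2 = d1 - sigma * sqrt(T) = -0.88052283
exp(-rT) = 0.99443445; exp(-qT) = 1.00000000
C = S_0 * exp(-qT) * N(d1) - K * exp(-rT) * N(d2)
N(d1) = 0.23344283; N(d2) = 0.18928807
C = 27.0400 * 1.00000000 * 0.23344283 - 30.7500 * 0.99443445 * 0.18928807 = 0.5241


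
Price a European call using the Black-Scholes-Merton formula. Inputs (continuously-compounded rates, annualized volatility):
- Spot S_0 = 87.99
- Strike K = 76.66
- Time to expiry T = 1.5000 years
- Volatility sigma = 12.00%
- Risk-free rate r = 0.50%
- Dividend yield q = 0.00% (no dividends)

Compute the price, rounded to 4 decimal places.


Answer: Price = 12.9242

Derivation:
d1 = (ln(S/K) + (r - q + 0.5*sigma^2) * T) / (sigma * sqrt(T)) = 1.06241931
d2 = d1 - sigma * sqrt(T) = 0.91544992
exp(-rT) = 0.99252805; exp(-qT) = 1.00000000
C = S_0 * exp(-qT) * N(d1) - K * exp(-rT) * N(d2)
N(d1) = 0.85597731; N(d2) = 0.82002226
C = 87.9900 * 1.00000000 * 0.85597731 - 76.6600 * 0.99252805 * 0.82002226 = 12.9242


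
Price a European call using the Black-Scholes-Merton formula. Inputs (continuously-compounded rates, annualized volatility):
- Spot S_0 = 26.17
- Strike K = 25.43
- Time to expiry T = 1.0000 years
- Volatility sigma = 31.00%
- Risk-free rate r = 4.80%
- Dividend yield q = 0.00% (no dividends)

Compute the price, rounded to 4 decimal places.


Answer: Price = 4.1642

Derivation:
d1 = (ln(S/K) + (r - q + 0.5*sigma^2) * T) / (sigma * sqrt(T)) = 0.40236818
d2 = d1 - sigma * sqrt(T) = 0.09236818
exp(-rT) = 0.95313379; exp(-qT) = 1.00000000
C = S_0 * exp(-qT) * N(d1) - K * exp(-rT) * N(d2)
N(d1) = 0.65629346; N(d2) = 0.53679724
C = 26.1700 * 1.00000000 * 0.65629346 - 25.4300 * 0.95313379 * 0.53679724 = 4.1642


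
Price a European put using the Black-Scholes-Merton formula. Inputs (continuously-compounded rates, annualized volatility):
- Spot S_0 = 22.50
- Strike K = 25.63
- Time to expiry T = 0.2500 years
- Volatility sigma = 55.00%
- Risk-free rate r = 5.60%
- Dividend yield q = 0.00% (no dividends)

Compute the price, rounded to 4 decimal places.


Answer: Price = 4.2274

Derivation:
d1 = (ln(S/K) + (r - q + 0.5*sigma^2) * T) / (sigma * sqrt(T)) = -0.28522084
d2 = d1 - sigma * sqrt(T) = -0.56022084
exp(-rT) = 0.98609754; exp(-qT) = 1.00000000
P = K * exp(-rT) * N(-d2) - S_0 * exp(-qT) * N(-d1)
N(-d1) = 0.61226252; N(-d2) = 0.71233559
P = 25.6300 * 0.98609754 * 0.71233559 - 22.5000 * 1.00000000 * 0.61226252 = 4.2274


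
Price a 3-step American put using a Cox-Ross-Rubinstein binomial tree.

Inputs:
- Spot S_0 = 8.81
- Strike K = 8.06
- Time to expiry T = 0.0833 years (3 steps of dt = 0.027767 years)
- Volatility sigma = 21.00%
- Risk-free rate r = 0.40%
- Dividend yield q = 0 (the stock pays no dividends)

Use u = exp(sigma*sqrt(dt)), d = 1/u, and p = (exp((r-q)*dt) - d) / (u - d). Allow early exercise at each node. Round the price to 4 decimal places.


Answer: Price = V(0,0) = 0.0167

Derivation:
dt = T/N = 0.027767
u = exp(sigma*sqrt(dt)) = 1.035612; d = 1/u = 0.965612
p = (exp((r-q)*dt) - d) / (u - d) = 0.492839
Discount per step: exp(-r*dt) = 0.999889
Stock lattice S(k, i) with i counting down-moves:
  k=0: S(0,0) = 8.8100
  k=1: S(1,0) = 9.1237; S(1,1) = 8.5070
  k=2: S(2,0) = 9.4487; S(2,1) = 8.8100; S(2,2) = 8.2145
  k=3: S(3,0) = 9.7852; S(3,1) = 9.1237; S(3,2) = 8.5070; S(3,3) = 7.9320
Terminal payoffs V(N, i) = max(K - S_T, 0):
  V(3,0) = 0.000000; V(3,1) = 0.000000; V(3,2) = 0.000000; V(3,3) = 0.127974
Backward induction: V(k, i) = exp(-r*dt) * [p * V(k+1, i) + (1-p) * V(k+1, i+1)]; then take max(V_cont, immediate exercise) for American.
  V(2,0) = exp(-r*dt) * [p*0.000000 + (1-p)*0.000000] = 0.000000; exercise = 0.000000; V(2,0) = max -> 0.000000
  V(2,1) = exp(-r*dt) * [p*0.000000 + (1-p)*0.000000] = 0.000000; exercise = 0.000000; V(2,1) = max -> 0.000000
  V(2,2) = exp(-r*dt) * [p*0.000000 + (1-p)*0.127974] = 0.064896; exercise = 0.000000; V(2,2) = max -> 0.064896
  V(1,0) = exp(-r*dt) * [p*0.000000 + (1-p)*0.000000] = 0.000000; exercise = 0.000000; V(1,0) = max -> 0.000000
  V(1,1) = exp(-r*dt) * [p*0.000000 + (1-p)*0.064896] = 0.032909; exercise = 0.000000; V(1,1) = max -> 0.032909
  V(0,0) = exp(-r*dt) * [p*0.000000 + (1-p)*0.032909] = 0.016688; exercise = 0.000000; V(0,0) = max -> 0.016688


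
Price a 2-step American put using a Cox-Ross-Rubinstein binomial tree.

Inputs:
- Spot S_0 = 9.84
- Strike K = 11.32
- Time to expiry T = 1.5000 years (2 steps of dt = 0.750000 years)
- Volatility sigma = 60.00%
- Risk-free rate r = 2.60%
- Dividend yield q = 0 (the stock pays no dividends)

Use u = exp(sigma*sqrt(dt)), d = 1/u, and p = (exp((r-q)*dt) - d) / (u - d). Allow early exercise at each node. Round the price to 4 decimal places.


dt = T/N = 0.750000
u = exp(sigma*sqrt(dt)) = 1.681381; d = 1/u = 0.594749
p = (exp((r-q)*dt) - d) / (u - d) = 0.391064
Discount per step: exp(-r*dt) = 0.980689
Stock lattice S(k, i) with i counting down-moves:
  k=0: S(0,0) = 9.8400
  k=1: S(1,0) = 16.5448; S(1,1) = 5.8523
  k=2: S(2,0) = 27.8181; S(2,1) = 9.8400; S(2,2) = 3.4807
Terminal payoffs V(N, i) = max(K - S_T, 0):
  V(2,0) = 0.000000; V(2,1) = 1.480000; V(2,2) = 7.839329
Backward induction: V(k, i) = exp(-r*dt) * [p * V(k+1, i) + (1-p) * V(k+1, i+1)]; then take max(V_cont, immediate exercise) for American.
  V(1,0) = exp(-r*dt) * [p*0.000000 + (1-p)*1.480000] = 0.883822; exercise = 0.000000; V(1,0) = max -> 0.883822
  V(1,1) = exp(-r*dt) * [p*1.480000 + (1-p)*7.839329] = 5.249065; exercise = 5.467667; V(1,1) = max -> 5.467667
  V(0,0) = exp(-r*dt) * [p*0.883822 + (1-p)*5.467667] = 3.604121; exercise = 1.480000; V(0,0) = max -> 3.604121

Answer: Price = V(0,0) = 3.6041


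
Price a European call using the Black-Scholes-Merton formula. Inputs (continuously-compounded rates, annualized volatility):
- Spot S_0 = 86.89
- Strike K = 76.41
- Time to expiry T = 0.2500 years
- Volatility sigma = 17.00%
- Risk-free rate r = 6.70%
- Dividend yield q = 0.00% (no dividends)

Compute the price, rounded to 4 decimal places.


d1 = (ln(S/K) + (r - q + 0.5*sigma^2) * T) / (sigma * sqrt(T)) = 1.75166910
d2 = d1 - sigma * sqrt(T) = 1.66666910
exp(-rT) = 0.98338950; exp(-qT) = 1.00000000
C = S_0 * exp(-qT) * N(d1) - K * exp(-rT) * N(d2)
N(d1) = 0.96008464; N(d2) = 0.95220989
C = 86.8900 * 1.00000000 * 0.96008464 - 76.4100 * 0.98338950 * 0.95220989 = 11.8719

Answer: Price = 11.8719


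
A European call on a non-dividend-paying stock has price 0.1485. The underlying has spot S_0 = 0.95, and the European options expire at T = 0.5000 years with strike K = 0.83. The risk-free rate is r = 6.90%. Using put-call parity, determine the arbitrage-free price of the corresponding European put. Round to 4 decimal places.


Answer: Put price = 0.0004

Derivation:
Put-call parity: C - P = S_0 * exp(-qT) - K * exp(-rT).
S_0 * exp(-qT) = 0.9500 * 1.00000000 = 0.95000000
K * exp(-rT) = 0.8300 * 0.96608834 = 0.80185332
P = C - S*exp(-qT) + K*exp(-rT)
P = 0.1485 - 0.95000000 + 0.80185332 = 0.0004


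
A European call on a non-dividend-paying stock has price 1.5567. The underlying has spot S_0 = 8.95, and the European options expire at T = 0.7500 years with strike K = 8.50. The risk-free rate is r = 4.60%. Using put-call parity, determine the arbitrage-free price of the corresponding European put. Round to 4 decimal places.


Answer: Put price = 0.8185

Derivation:
Put-call parity: C - P = S_0 * exp(-qT) - K * exp(-rT).
S_0 * exp(-qT) = 8.9500 * 1.00000000 = 8.95000000
K * exp(-rT) = 8.5000 * 0.96608834 = 8.21175089
P = C - S*exp(-qT) + K*exp(-rT)
P = 1.5567 - 8.95000000 + 8.21175089 = 0.8185


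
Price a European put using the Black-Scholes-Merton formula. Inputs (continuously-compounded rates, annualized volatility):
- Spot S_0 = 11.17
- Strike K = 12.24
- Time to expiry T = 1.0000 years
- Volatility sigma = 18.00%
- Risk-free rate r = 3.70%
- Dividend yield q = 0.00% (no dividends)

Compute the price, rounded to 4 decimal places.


Answer: Price = 1.1735

Derivation:
d1 = (ln(S/K) + (r - q + 0.5*sigma^2) * T) / (sigma * sqrt(T)) = -0.21265369
d2 = d1 - sigma * sqrt(T) = -0.39265369
exp(-rT) = 0.96367614; exp(-qT) = 1.00000000
P = K * exp(-rT) * N(-d2) - S_0 * exp(-qT) * N(-d1)
N(-d1) = 0.58420145; N(-d2) = 0.65271236
P = 12.2400 * 0.96367614 * 0.65271236 - 11.1700 * 1.00000000 * 0.58420145 = 1.1735


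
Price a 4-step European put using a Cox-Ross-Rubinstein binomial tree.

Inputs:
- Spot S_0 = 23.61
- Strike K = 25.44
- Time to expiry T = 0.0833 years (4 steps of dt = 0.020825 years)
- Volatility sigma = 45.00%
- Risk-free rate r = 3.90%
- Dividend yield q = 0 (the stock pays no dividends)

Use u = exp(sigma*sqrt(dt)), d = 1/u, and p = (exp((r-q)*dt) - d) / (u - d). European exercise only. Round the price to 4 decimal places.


dt = T/N = 0.020825
u = exp(sigma*sqrt(dt)) = 1.067094; d = 1/u = 0.937125
p = (exp((r-q)*dt) - d) / (u - d) = 0.490022
Discount per step: exp(-r*dt) = 0.999188
Stock lattice S(k, i) with i counting down-moves:
  k=0: S(0,0) = 23.6100
  k=1: S(1,0) = 25.1941; S(1,1) = 22.1255
  k=2: S(2,0) = 26.8845; S(2,1) = 23.6100; S(2,2) = 20.7344
  k=3: S(3,0) = 28.6882; S(3,1) = 25.1941; S(3,2) = 22.1255; S(3,3) = 19.4307
  k=4: S(4,0) = 30.6130; S(4,1) = 26.8845; S(4,2) = 23.6100; S(4,3) = 20.7344; S(4,4) = 18.2090
Terminal payoffs V(N, i) = max(K - S_T, 0):
  V(4,0) = 0.000000; V(4,1) = 0.000000; V(4,2) = 1.830000; V(4,3) = 4.705634; V(4,4) = 7.231023
Backward induction: V(k, i) = exp(-r*dt) * [p * V(k+1, i) + (1-p) * V(k+1, i+1)].
  V(3,0) = exp(-r*dt) * [p*0.000000 + (1-p)*0.000000] = 0.000000
  V(3,1) = exp(-r*dt) * [p*0.000000 + (1-p)*1.830000] = 0.932501
  V(3,2) = exp(-r*dt) * [p*1.830000 + (1-p)*4.705634] = 3.293832
  V(3,3) = exp(-r*dt) * [p*4.705634 + (1-p)*7.231023] = 5.988660
  V(2,0) = exp(-r*dt) * [p*0.000000 + (1-p)*0.932501] = 0.475169
  V(2,1) = exp(-r*dt) * [p*0.932501 + (1-p)*3.293832] = 2.134992
  V(2,2) = exp(-r*dt) * [p*3.293832 + (1-p)*5.988660] = 4.664344
  V(1,0) = exp(-r*dt) * [p*0.475169 + (1-p)*2.134992] = 1.320568
  V(1,1) = exp(-r*dt) * [p*2.134992 + (1-p)*4.664344] = 3.422124
  V(0,0) = exp(-r*dt) * [p*1.320568 + (1-p)*3.422124] = 2.390372

Answer: Price = V(0,0) = 2.3904


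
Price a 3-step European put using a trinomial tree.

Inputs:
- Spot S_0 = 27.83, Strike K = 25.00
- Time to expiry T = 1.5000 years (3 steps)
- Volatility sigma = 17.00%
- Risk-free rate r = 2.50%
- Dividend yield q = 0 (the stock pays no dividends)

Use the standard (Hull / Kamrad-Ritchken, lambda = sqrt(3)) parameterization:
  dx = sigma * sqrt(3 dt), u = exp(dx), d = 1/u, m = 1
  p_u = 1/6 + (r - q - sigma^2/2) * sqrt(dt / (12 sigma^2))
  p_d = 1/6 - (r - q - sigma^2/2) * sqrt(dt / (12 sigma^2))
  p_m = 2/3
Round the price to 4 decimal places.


dt = T/N = 0.500000; dx = sigma*sqrt(3*dt) = 0.208207
u = exp(dx) = 1.231468; d = 1/u = 0.812039
p_u = 0.179334, p_m = 0.666667, p_d = 0.153999
Discount per step: exp(-r*dt) = 0.987578
Stock lattice S(k, j) with j the centered position index:
  k=0: S(0,+0) = 27.8300
  k=1: S(1,-1) = 22.5991; S(1,+0) = 27.8300; S(1,+1) = 34.2717
  k=2: S(2,-2) = 18.3513; S(2,-1) = 22.5991; S(2,+0) = 27.8300; S(2,+1) = 34.2717; S(2,+2) = 42.2045
  k=3: S(3,-3) = 14.9020; S(3,-2) = 18.3513; S(3,-1) = 22.5991; S(3,+0) = 27.8300; S(3,+1) = 34.2717; S(3,+2) = 42.2045; S(3,+3) = 51.9735
Terminal payoffs V(N, j) = max(K - S_T, 0):
  V(3,-3) = 10.098011; V(3,-2) = 6.648683; V(3,-1) = 2.400948; V(3,+0) = 0.000000; V(3,+1) = 0.000000; V(3,+2) = 0.000000; V(3,+3) = 0.000000
Backward induction: V(k, j) = exp(-r*dt) * [p_u * V(k+1, j+1) + p_m * V(k+1, j) + p_d * V(k+1, j-1)]
  V(2,-2) = exp(-r*dt) * [p_u*2.400948 + p_m*6.648683 + p_d*10.098011] = 6.338384
  V(2,-1) = exp(-r*dt) * [p_u*0.000000 + p_m*2.400948 + p_d*6.648683] = 2.591920
  V(2,+0) = exp(-r*dt) * [p_u*0.000000 + p_m*0.000000 + p_d*2.400948] = 0.365151
  V(2,+1) = exp(-r*dt) * [p_u*0.000000 + p_m*0.000000 + p_d*0.000000] = 0.000000
  V(2,+2) = exp(-r*dt) * [p_u*0.000000 + p_m*0.000000 + p_d*0.000000] = 0.000000
  V(1,-1) = exp(-r*dt) * [p_u*0.365151 + p_m*2.591920 + p_d*6.338384] = 2.735132
  V(1,+0) = exp(-r*dt) * [p_u*0.000000 + p_m*0.365151 + p_d*2.591920] = 0.634604
  V(1,+1) = exp(-r*dt) * [p_u*0.000000 + p_m*0.000000 + p_d*0.365151] = 0.055534
  V(0,+0) = exp(-r*dt) * [p_u*0.055534 + p_m*0.634604 + p_d*2.735132] = 0.843625

Answer: Price = V(0,0) = 0.8436
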